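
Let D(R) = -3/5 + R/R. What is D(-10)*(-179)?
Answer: -358/5 ≈ -71.600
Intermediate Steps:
D(R) = 2/5 (D(R) = -3*1/5 + 1 = -3/5 + 1 = 2/5)
D(-10)*(-179) = (2/5)*(-179) = -358/5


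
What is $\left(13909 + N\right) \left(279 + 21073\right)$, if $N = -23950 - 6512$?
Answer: $-353439656$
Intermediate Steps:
$N = -30462$ ($N = -23950 - 6512 = -30462$)
$\left(13909 + N\right) \left(279 + 21073\right) = \left(13909 - 30462\right) \left(279 + 21073\right) = \left(-16553\right) 21352 = -353439656$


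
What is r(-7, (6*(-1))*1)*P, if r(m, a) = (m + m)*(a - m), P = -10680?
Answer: 149520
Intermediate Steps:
r(m, a) = 2*m*(a - m) (r(m, a) = (2*m)*(a - m) = 2*m*(a - m))
r(-7, (6*(-1))*1)*P = (2*(-7)*((6*(-1))*1 - 1*(-7)))*(-10680) = (2*(-7)*(-6*1 + 7))*(-10680) = (2*(-7)*(-6 + 7))*(-10680) = (2*(-7)*1)*(-10680) = -14*(-10680) = 149520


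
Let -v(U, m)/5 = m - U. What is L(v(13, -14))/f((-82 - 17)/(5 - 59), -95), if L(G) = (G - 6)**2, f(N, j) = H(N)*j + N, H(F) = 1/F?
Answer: -1098306/3299 ≈ -332.92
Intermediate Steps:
v(U, m) = -5*m + 5*U (v(U, m) = -5*(m - U) = -5*m + 5*U)
f(N, j) = N + j/N (f(N, j) = j/N + N = N + j/N)
L(G) = (-6 + G)**2
L(v(13, -14))/f((-82 - 17)/(5 - 59), -95) = (-6 + (-5*(-14) + 5*13))**2/((-82 - 17)/(5 - 59) - 95*(5 - 59)/(-82 - 17)) = (-6 + (70 + 65))**2/(-99/(-54) - 95/((-99/(-54)))) = (-6 + 135)**2/(-99*(-1/54) - 95/((-99*(-1/54)))) = 129**2/(11/6 - 95/11/6) = 16641/(11/6 - 95*6/11) = 16641/(11/6 - 570/11) = 16641/(-3299/66) = 16641*(-66/3299) = -1098306/3299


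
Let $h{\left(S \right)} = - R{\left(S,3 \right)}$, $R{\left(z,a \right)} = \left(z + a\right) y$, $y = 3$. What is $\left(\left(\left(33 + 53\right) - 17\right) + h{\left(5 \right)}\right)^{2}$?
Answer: $2025$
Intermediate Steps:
$R{\left(z,a \right)} = 3 a + 3 z$ ($R{\left(z,a \right)} = \left(z + a\right) 3 = \left(a + z\right) 3 = 3 a + 3 z$)
$h{\left(S \right)} = -9 - 3 S$ ($h{\left(S \right)} = - (3 \cdot 3 + 3 S) = - (9 + 3 S) = -9 - 3 S$)
$\left(\left(\left(33 + 53\right) - 17\right) + h{\left(5 \right)}\right)^{2} = \left(\left(\left(33 + 53\right) - 17\right) - 24\right)^{2} = \left(\left(86 - 17\right) - 24\right)^{2} = \left(69 - 24\right)^{2} = 45^{2} = 2025$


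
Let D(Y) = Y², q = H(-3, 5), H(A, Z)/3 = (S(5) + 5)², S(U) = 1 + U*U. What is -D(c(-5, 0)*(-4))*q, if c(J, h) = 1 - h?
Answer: -46128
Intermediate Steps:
S(U) = 1 + U²
H(A, Z) = 2883 (H(A, Z) = 3*((1 + 5²) + 5)² = 3*((1 + 25) + 5)² = 3*(26 + 5)² = 3*31² = 3*961 = 2883)
q = 2883
-D(c(-5, 0)*(-4))*q = -((1 - 1*0)*(-4))²*2883 = -((1 + 0)*(-4))²*2883 = -(1*(-4))²*2883 = -(-4)²*2883 = -16*2883 = -1*46128 = -46128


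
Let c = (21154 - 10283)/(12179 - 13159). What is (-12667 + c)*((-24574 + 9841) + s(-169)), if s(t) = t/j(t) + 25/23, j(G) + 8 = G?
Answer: 4627924111001/24780 ≈ 1.8676e+8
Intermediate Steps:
j(G) = -8 + G
s(t) = 25/23 + t/(-8 + t) (s(t) = t/(-8 + t) + 25/23 = 25/23 + t/(-8 + t))
c = -1553/140 (c = 10871/(-980) = 10871*(-1/980) = -1553/140 ≈ -11.093)
(-12667 + c)*((-24574 + 9841) + s(-169)) = (-12667 - 1553/140)*((-24574 + 9841) + 8*(-25 + 6*(-169))/(23*(-8 - 169))) = -1774933*(-14733 + (8/23)*(-25 - 1014)/(-177))/140 = -1774933*(-14733 + (8/23)*(-1/177)*(-1039))/140 = -1774933*(-14733 + 8312/4071)/140 = -1774933/140*(-59969731/4071) = 4627924111001/24780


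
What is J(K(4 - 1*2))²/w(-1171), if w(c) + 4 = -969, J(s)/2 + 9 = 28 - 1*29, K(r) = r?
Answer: -400/973 ≈ -0.41110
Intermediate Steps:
J(s) = -20 (J(s) = -18 + 2*(28 - 1*29) = -18 + 2*(28 - 29) = -18 + 2*(-1) = -18 - 2 = -20)
w(c) = -973 (w(c) = -4 - 969 = -973)
J(K(4 - 1*2))²/w(-1171) = (-20)²/(-973) = 400*(-1/973) = -400/973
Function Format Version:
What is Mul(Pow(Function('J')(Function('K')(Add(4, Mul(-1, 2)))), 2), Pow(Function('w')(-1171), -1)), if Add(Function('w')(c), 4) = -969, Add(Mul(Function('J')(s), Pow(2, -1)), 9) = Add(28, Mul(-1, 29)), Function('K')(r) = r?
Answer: Rational(-400, 973) ≈ -0.41110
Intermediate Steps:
Function('J')(s) = -20 (Function('J')(s) = Add(-18, Mul(2, Add(28, Mul(-1, 29)))) = Add(-18, Mul(2, Add(28, -29))) = Add(-18, Mul(2, -1)) = Add(-18, -2) = -20)
Function('w')(c) = -973 (Function('w')(c) = Add(-4, -969) = -973)
Mul(Pow(Function('J')(Function('K')(Add(4, Mul(-1, 2)))), 2), Pow(Function('w')(-1171), -1)) = Mul(Pow(-20, 2), Pow(-973, -1)) = Mul(400, Rational(-1, 973)) = Rational(-400, 973)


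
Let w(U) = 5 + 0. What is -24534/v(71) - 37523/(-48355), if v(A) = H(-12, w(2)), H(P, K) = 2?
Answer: -593133262/48355 ≈ -12266.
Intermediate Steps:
w(U) = 5
v(A) = 2
-24534/v(71) - 37523/(-48355) = -24534/2 - 37523/(-48355) = -24534*½ - 37523*(-1/48355) = -12267 + 37523/48355 = -593133262/48355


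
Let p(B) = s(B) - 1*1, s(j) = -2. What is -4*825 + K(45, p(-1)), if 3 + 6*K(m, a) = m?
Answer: -3293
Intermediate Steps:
p(B) = -3 (p(B) = -2 - 1*1 = -2 - 1 = -3)
K(m, a) = -½ + m/6
-4*825 + K(45, p(-1)) = -4*825 + (-½ + (⅙)*45) = -3300 + (-½ + 15/2) = -3300 + 7 = -3293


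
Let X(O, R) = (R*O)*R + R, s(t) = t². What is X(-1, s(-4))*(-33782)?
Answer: 8107680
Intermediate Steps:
X(O, R) = R + O*R² (X(O, R) = (O*R)*R + R = O*R² + R = R + O*R²)
X(-1, s(-4))*(-33782) = ((-4)²*(1 - 1*(-4)²))*(-33782) = (16*(1 - 1*16))*(-33782) = (16*(1 - 16))*(-33782) = (16*(-15))*(-33782) = -240*(-33782) = 8107680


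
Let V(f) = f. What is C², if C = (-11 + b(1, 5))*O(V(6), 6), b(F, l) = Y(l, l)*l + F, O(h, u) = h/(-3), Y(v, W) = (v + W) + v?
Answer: 16900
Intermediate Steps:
Y(v, W) = W + 2*v (Y(v, W) = (W + v) + v = W + 2*v)
O(h, u) = -h/3 (O(h, u) = h*(-⅓) = -h/3)
b(F, l) = F + 3*l² (b(F, l) = (l + 2*l)*l + F = (3*l)*l + F = 3*l² + F = F + 3*l²)
C = -130 (C = (-11 + (1 + 3*5²))*(-⅓*6) = (-11 + (1 + 3*25))*(-2) = (-11 + (1 + 75))*(-2) = (-11 + 76)*(-2) = 65*(-2) = -130)
C² = (-130)² = 16900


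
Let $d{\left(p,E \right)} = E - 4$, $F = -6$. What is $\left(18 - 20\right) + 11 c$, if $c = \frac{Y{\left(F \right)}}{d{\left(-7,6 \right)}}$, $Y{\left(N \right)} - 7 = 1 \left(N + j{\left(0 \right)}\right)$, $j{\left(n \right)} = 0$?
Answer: $\frac{7}{2} \approx 3.5$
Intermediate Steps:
$Y{\left(N \right)} = 7 + N$ ($Y{\left(N \right)} = 7 + 1 \left(N + 0\right) = 7 + 1 N = 7 + N$)
$d{\left(p,E \right)} = -4 + E$ ($d{\left(p,E \right)} = E - 4 = -4 + E$)
$c = \frac{1}{2}$ ($c = \frac{7 - 6}{-4 + 6} = 1 \cdot \frac{1}{2} = \frac{1}{2} \approx 0.5$)
$\left(18 - 20\right) + 11 c = \left(18 - 20\right) + 11 \cdot \frac{1}{2} = -2 + \frac{11}{2} = \frac{7}{2}$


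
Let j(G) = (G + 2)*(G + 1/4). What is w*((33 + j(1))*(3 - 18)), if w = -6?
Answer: 6615/2 ≈ 3307.5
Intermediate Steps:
j(G) = (2 + G)*(¼ + G) (j(G) = (2 + G)*(G + ¼) = (2 + G)*(¼ + G))
w*((33 + j(1))*(3 - 18)) = -6*(33 + (½ + 1² + (9/4)*1))*(3 - 18) = -6*(33 + (½ + 1 + 9/4))*(-15) = -6*(33 + 15/4)*(-15) = -441*(-15)/2 = -6*(-2205/4) = 6615/2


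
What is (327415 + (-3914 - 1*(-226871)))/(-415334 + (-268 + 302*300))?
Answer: -275186/162501 ≈ -1.6934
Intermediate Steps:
(327415 + (-3914 - 1*(-226871)))/(-415334 + (-268 + 302*300)) = (327415 + (-3914 + 226871))/(-415334 + (-268 + 90600)) = (327415 + 222957)/(-415334 + 90332) = 550372/(-325002) = 550372*(-1/325002) = -275186/162501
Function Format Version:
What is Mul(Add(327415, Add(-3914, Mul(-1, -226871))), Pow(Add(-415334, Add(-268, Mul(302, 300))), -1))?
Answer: Rational(-275186, 162501) ≈ -1.6934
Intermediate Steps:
Mul(Add(327415, Add(-3914, Mul(-1, -226871))), Pow(Add(-415334, Add(-268, Mul(302, 300))), -1)) = Mul(Add(327415, Add(-3914, 226871)), Pow(Add(-415334, Add(-268, 90600)), -1)) = Mul(Add(327415, 222957), Pow(Add(-415334, 90332), -1)) = Mul(550372, Pow(-325002, -1)) = Mul(550372, Rational(-1, 325002)) = Rational(-275186, 162501)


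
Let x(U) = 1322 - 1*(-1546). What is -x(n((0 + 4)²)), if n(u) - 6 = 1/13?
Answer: -2868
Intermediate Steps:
n(u) = 79/13 (n(u) = 6 + 1/13 = 79/13)
x(U) = 2868 (x(U) = 1322 + 1546 = 2868)
-x(n((0 + 4)²)) = -1*2868 = -2868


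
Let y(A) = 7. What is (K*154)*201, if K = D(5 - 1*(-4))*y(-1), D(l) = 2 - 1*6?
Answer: -866712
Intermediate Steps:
D(l) = -4 (D(l) = 2 - 6 = -4)
K = -28 (K = -4*7 = -28)
(K*154)*201 = -28*154*201 = -4312*201 = -866712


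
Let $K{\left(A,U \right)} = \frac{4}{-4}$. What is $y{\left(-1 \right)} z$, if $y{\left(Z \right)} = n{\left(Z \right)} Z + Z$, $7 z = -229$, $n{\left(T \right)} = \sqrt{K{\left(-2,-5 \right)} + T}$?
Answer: $\frac{229}{7} + \frac{229 i \sqrt{2}}{7} \approx 32.714 + 46.265 i$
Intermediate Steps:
$K{\left(A,U \right)} = -1$ ($K{\left(A,U \right)} = 4 \left(- \frac{1}{4}\right) = -1$)
$n{\left(T \right)} = \sqrt{-1 + T}$
$z = - \frac{229}{7}$ ($z = \frac{1}{7} \left(-229\right) = - \frac{229}{7} \approx -32.714$)
$y{\left(Z \right)} = Z + Z \sqrt{-1 + Z}$ ($y{\left(Z \right)} = \sqrt{-1 + Z} Z + Z = Z \sqrt{-1 + Z} + Z = Z + Z \sqrt{-1 + Z}$)
$y{\left(-1 \right)} z = - (1 + \sqrt{-1 - 1}) \left(- \frac{229}{7}\right) = - (1 + \sqrt{-2}) \left(- \frac{229}{7}\right) = - (1 + i \sqrt{2}) \left(- \frac{229}{7}\right) = \left(-1 - i \sqrt{2}\right) \left(- \frac{229}{7}\right) = \frac{229}{7} + \frac{229 i \sqrt{2}}{7}$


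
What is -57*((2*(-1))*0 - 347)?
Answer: 19779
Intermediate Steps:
-57*((2*(-1))*0 - 347) = -57*(-2*0 - 347) = -57*(0 - 347) = -57*(-347) = 19779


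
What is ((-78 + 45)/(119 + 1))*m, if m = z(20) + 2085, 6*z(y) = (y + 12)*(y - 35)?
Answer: -4411/8 ≈ -551.38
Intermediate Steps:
z(y) = (-35 + y)*(12 + y)/6 (z(y) = ((y + 12)*(y - 35))/6 = ((12 + y)*(-35 + y))/6 = ((-35 + y)*(12 + y))/6 = (-35 + y)*(12 + y)/6)
m = 2005 (m = (-70 - 23/6*20 + (1/6)*20**2) + 2085 = (-70 - 230/3 + (1/6)*400) + 2085 = (-70 - 230/3 + 200/3) + 2085 = -80 + 2085 = 2005)
((-78 + 45)/(119 + 1))*m = ((-78 + 45)/(119 + 1))*2005 = -33/120*2005 = -33*1/120*2005 = -11/40*2005 = -4411/8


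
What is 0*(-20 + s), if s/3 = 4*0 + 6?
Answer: 0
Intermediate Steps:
s = 18 (s = 3*(4*0 + 6) = 3*(0 + 6) = 3*6 = 18)
0*(-20 + s) = 0*(-20 + 18) = 0*(-2) = 0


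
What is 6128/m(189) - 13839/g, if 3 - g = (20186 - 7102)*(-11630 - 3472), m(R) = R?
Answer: 403618971839/12448457973 ≈ 32.423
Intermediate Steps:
g = 197594571 (g = 3 - (20186 - 7102)*(-11630 - 3472) = 3 - 13084*(-15102) = 3 - 1*(-197594568) = 3 + 197594568 = 197594571)
6128/m(189) - 13839/g = 6128/189 - 13839/197594571 = 6128*(1/189) - 13839*1/197594571 = 6128/189 - 4613/65864857 = 403618971839/12448457973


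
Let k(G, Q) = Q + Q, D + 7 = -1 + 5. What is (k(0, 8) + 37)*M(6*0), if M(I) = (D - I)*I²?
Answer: 0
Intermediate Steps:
D = -3 (D = -7 + (-1 + 5) = -7 + 4 = -3)
k(G, Q) = 2*Q
M(I) = I²*(-3 - I) (M(I) = (-3 - I)*I² = I²*(-3 - I))
(k(0, 8) + 37)*M(6*0) = (2*8 + 37)*((6*0)²*(-3 - 6*0)) = (16 + 37)*(0²*(-3 - 1*0)) = 53*(0*(-3 + 0)) = 53*(0*(-3)) = 53*0 = 0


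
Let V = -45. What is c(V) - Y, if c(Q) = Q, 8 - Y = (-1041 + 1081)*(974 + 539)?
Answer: 60467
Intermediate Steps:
Y = -60512 (Y = 8 - (-1041 + 1081)*(974 + 539) = 8 - 40*1513 = 8 - 1*60520 = 8 - 60520 = -60512)
c(V) - Y = -45 - 1*(-60512) = -45 + 60512 = 60467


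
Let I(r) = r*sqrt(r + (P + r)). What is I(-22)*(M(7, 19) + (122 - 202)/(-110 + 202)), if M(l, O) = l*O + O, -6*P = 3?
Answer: -38236*I*sqrt(178)/23 ≈ -22180.0*I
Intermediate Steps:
P = -1/2 (P = -1/6*3 = -1/2 ≈ -0.50000)
M(l, O) = O + O*l (M(l, O) = O*l + O = O + O*l)
I(r) = r*sqrt(-1/2 + 2*r) (I(r) = r*sqrt(r + (-1/2 + r)) = r*sqrt(-1/2 + 2*r))
I(-22)*(M(7, 19) + (122 - 202)/(-110 + 202)) = ((1/2)*(-22)*sqrt(-2 + 8*(-22)))*(19*(1 + 7) + (122 - 202)/(-110 + 202)) = ((1/2)*(-22)*sqrt(-2 - 176))*(19*8 - 80/92) = ((1/2)*(-22)*sqrt(-178))*(152 - 80*1/92) = ((1/2)*(-22)*(I*sqrt(178)))*(152 - 20/23) = -11*I*sqrt(178)*(3476/23) = -38236*I*sqrt(178)/23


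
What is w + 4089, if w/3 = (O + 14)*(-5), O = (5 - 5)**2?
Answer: 3879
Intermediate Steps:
O = 0 (O = 0**2 = 0)
w = -210 (w = 3*((0 + 14)*(-5)) = 3*(14*(-5)) = 3*(-70) = -210)
w + 4089 = -210 + 4089 = 3879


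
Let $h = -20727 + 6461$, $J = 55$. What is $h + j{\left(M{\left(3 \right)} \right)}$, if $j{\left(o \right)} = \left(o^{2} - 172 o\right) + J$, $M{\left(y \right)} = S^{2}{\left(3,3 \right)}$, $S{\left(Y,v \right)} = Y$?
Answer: $-15678$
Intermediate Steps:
$h = -14266$
$M{\left(y \right)} = 9$ ($M{\left(y \right)} = 3^{2} = 9$)
$j{\left(o \right)} = 55 + o^{2} - 172 o$ ($j{\left(o \right)} = \left(o^{2} - 172 o\right) + 55 = 55 + o^{2} - 172 o$)
$h + j{\left(M{\left(3 \right)} \right)} = -14266 + \left(55 + 9^{2} - 1548\right) = -14266 + \left(55 + 81 - 1548\right) = -14266 - 1412 = -15678$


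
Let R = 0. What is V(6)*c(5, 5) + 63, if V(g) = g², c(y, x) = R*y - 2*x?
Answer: -297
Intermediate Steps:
c(y, x) = -2*x (c(y, x) = 0*y - 2*x = 0 - 2*x = -2*x)
V(6)*c(5, 5) + 63 = 6²*(-2*5) + 63 = 36*(-10) + 63 = -360 + 63 = -297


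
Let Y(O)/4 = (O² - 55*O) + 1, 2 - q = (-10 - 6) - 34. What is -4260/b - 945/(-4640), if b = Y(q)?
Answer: 203523/28768 ≈ 7.0746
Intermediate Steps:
q = 52 (q = 2 - ((-10 - 6) - 34) = 2 - (-16 - 34) = 2 - 1*(-50) = 2 + 50 = 52)
Y(O) = 4 - 220*O + 4*O² (Y(O) = 4*((O² - 55*O) + 1) = 4*(1 + O² - 55*O) = 4 - 220*O + 4*O²)
b = -620 (b = 4 - 220*52 + 4*52² = 4 - 11440 + 4*2704 = 4 - 11440 + 10816 = -620)
-4260/b - 945/(-4640) = -4260/(-620) - 945/(-4640) = -4260*(-1/620) - 945*(-1/4640) = 213/31 + 189/928 = 203523/28768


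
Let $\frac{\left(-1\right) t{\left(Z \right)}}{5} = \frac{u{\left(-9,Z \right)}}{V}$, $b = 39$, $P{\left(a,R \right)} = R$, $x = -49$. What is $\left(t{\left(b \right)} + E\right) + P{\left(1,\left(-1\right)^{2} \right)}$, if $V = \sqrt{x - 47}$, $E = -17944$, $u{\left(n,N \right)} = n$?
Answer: $-17943 - \frac{15 i \sqrt{6}}{8} \approx -17943.0 - 4.5928 i$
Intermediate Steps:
$V = 4 i \sqrt{6}$ ($V = \sqrt{-49 - 47} = \sqrt{-96} = 4 i \sqrt{6} \approx 9.798 i$)
$t{\left(Z \right)} = - \frac{15 i \sqrt{6}}{8}$ ($t{\left(Z \right)} = - 5 \left(- \frac{9}{4 i \sqrt{6}}\right) = - 5 \left(- 9 \left(- \frac{i \sqrt{6}}{24}\right)\right) = - 5 \frac{3 i \sqrt{6}}{8} = - \frac{15 i \sqrt{6}}{8}$)
$\left(t{\left(b \right)} + E\right) + P{\left(1,\left(-1\right)^{2} \right)} = \left(- \frac{15 i \sqrt{6}}{8} - 17944\right) + \left(-1\right)^{2} = \left(-17944 - \frac{15 i \sqrt{6}}{8}\right) + 1 = -17943 - \frac{15 i \sqrt{6}}{8}$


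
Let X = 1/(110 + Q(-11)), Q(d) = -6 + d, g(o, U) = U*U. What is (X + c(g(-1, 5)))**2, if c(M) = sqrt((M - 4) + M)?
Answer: 397855/8649 + 2*sqrt(46)/93 ≈ 46.146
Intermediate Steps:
g(o, U) = U**2
c(M) = sqrt(-4 + 2*M) (c(M) = sqrt((-4 + M) + M) = sqrt(-4 + 2*M))
X = 1/93 (X = 1/(110 + (-6 - 11)) = 1/(110 - 17) = 1/93 ≈ 0.010753)
(X + c(g(-1, 5)))**2 = (1/93 + sqrt(-4 + 2*5**2))**2 = (1/93 + sqrt(-4 + 2*25))**2 = (1/93 + sqrt(-4 + 50))**2 = (1/93 + sqrt(46))**2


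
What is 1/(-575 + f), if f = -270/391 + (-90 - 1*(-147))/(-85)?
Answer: -1955/1126786 ≈ -0.0017350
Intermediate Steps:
f = -2661/1955 (f = -270*1/391 + (-90 + 147)*(-1/85) = -270/391 + 57*(-1/85) = -270/391 - 57/85 = -2661/1955 ≈ -1.3611)
1/(-575 + f) = 1/(-575 - 2661/1955) = 1/(-1126786/1955) = -1955/1126786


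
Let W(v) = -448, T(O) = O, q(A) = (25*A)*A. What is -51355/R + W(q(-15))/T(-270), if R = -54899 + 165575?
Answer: 5952833/4980420 ≈ 1.1952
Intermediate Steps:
q(A) = 25*A²
R = 110676
-51355/R + W(q(-15))/T(-270) = -51355/110676 - 448/(-270) = -51355*1/110676 - 448*(-1/270) = -51355/110676 + 224/135 = 5952833/4980420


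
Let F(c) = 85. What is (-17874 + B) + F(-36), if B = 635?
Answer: -17154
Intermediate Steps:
(-17874 + B) + F(-36) = (-17874 + 635) + 85 = -17239 + 85 = -17154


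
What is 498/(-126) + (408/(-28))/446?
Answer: -2666/669 ≈ -3.9851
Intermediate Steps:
498/(-126) + (408/(-28))/446 = 498*(-1/126) + (408*(-1/28))*(1/446) = -83/21 - 102/7*1/446 = -83/21 - 51/1561 = -2666/669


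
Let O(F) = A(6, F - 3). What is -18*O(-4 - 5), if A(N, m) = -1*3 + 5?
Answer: -36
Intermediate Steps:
A(N, m) = 2 (A(N, m) = -3 + 5 = 2)
O(F) = 2
-18*O(-4 - 5) = -18*2 = -36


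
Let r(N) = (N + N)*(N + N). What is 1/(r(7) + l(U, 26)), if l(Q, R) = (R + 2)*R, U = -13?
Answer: 1/924 ≈ 0.0010823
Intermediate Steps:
r(N) = 4*N² (r(N) = (2*N)*(2*N) = 4*N²)
l(Q, R) = R*(2 + R) (l(Q, R) = (2 + R)*R = R*(2 + R))
1/(r(7) + l(U, 26)) = 1/(4*7² + 26*(2 + 26)) = 1/(4*49 + 26*28) = 1/(196 + 728) = 1/924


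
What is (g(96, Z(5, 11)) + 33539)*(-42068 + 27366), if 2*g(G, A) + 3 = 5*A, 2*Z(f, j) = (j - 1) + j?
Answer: -986908505/2 ≈ -4.9345e+8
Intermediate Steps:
Z(f, j) = -½ + j (Z(f, j) = ((j - 1) + j)/2 = ((-1 + j) + j)/2 = (-1 + 2*j)/2 = -½ + j)
g(G, A) = -3/2 + 5*A/2 (g(G, A) = -3/2 + (5*A)/2 = -3/2 + 5*A/2)
(g(96, Z(5, 11)) + 33539)*(-42068 + 27366) = ((-3/2 + 5*(-½ + 11)/2) + 33539)*(-42068 + 27366) = ((-3/2 + (5/2)*(21/2)) + 33539)*(-14702) = ((-3/2 + 105/4) + 33539)*(-14702) = (99/4 + 33539)*(-14702) = (134255/4)*(-14702) = -986908505/2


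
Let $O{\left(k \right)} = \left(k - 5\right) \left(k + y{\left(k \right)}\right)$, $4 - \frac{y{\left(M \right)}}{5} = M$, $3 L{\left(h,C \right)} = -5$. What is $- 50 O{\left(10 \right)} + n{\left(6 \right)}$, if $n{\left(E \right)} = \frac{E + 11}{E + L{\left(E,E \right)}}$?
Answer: $\frac{65051}{13} \approx 5003.9$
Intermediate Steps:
$L{\left(h,C \right)} = - \frac{5}{3}$ ($L{\left(h,C \right)} = \frac{1}{3} \left(-5\right) = - \frac{5}{3}$)
$n{\left(E \right)} = \frac{11 + E}{- \frac{5}{3} + E}$ ($n{\left(E \right)} = \frac{E + 11}{E - \frac{5}{3}} = \frac{11 + E}{- \frac{5}{3} + E}$)
$y{\left(M \right)} = 20 - 5 M$
$O{\left(k \right)} = \left(-5 + k\right) \left(20 - 4 k\right)$ ($O{\left(k \right)} = \left(k - 5\right) \left(k - \left(-20 + 5 k\right)\right) = \left(-5 + k\right) \left(20 - 4 k\right)$)
$- 50 O{\left(10 \right)} + n{\left(6 \right)} = - 50 \left(-100 - 4 \cdot 10^{2} + 40 \cdot 10\right) + \frac{3 \left(11 + 6\right)}{-5 + 3 \cdot 6} = - 50 \left(-100 - 400 + 400\right) + 3 \frac{1}{-5 + 18} \cdot 17 = - 50 \left(-100 - 400 + 400\right) + 3 \cdot \frac{1}{13} \cdot 17 = \left(-50\right) \left(-100\right) + 3 \cdot \frac{1}{13} \cdot 17 = 5000 + \frac{51}{13} = \frac{65051}{13}$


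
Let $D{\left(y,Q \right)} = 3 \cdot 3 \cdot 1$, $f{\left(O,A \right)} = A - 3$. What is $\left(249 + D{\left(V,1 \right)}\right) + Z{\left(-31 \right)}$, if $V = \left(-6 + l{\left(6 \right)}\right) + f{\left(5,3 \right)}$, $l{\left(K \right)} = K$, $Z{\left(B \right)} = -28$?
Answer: $230$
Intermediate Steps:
$f{\left(O,A \right)} = -3 + A$
$V = 0$ ($V = \left(-6 + 6\right) + \left(-3 + 3\right) = 0 + 0 = 0$)
$D{\left(y,Q \right)} = 9$ ($D{\left(y,Q \right)} = 9 \cdot 1 = 9$)
$\left(249 + D{\left(V,1 \right)}\right) + Z{\left(-31 \right)} = \left(249 + 9\right) - 28 = 258 - 28 = 230$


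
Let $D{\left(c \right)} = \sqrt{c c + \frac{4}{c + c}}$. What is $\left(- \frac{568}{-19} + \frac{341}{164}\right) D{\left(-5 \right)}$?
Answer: $\frac{99631 \sqrt{615}}{15580} \approx 158.59$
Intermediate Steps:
$D{\left(c \right)} = \sqrt{c^{2} + \frac{2}{c}}$ ($D{\left(c \right)} = \sqrt{c^{2} + \frac{4}{2 c}} = \sqrt{c^{2} + 4 \frac{1}{2 c}} = \sqrt{c^{2} + \frac{2}{c}}$)
$\left(- \frac{568}{-19} + \frac{341}{164}\right) D{\left(-5 \right)} = \left(- \frac{568}{-19} + \frac{341}{164}\right) \sqrt{\frac{2 + \left(-5\right)^{3}}{-5}} = \left(\left(-568\right) \left(- \frac{1}{19}\right) + 341 \cdot \frac{1}{164}\right) \sqrt{- \frac{2 - 125}{5}} = \left(\frac{568}{19} + \frac{341}{164}\right) \sqrt{\left(- \frac{1}{5}\right) \left(-123\right)} = \frac{99631 \sqrt{\frac{123}{5}}}{3116} = \frac{99631 \frac{\sqrt{615}}{5}}{3116} = \frac{99631 \sqrt{615}}{15580}$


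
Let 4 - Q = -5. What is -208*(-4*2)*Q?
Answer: 14976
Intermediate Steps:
Q = 9 (Q = 4 - 1*(-5) = 4 + 5 = 9)
-208*(-4*2)*Q = -208*(-4*2)*9 = -(-1664)*9 = -208*(-72) = 14976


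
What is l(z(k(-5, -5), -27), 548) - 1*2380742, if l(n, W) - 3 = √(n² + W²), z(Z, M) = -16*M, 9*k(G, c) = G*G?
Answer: -2380739 + 4*√30433 ≈ -2.3800e+6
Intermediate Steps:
k(G, c) = G²/9 (k(G, c) = (G*G)/9 = G²/9)
l(n, W) = 3 + √(W² + n²) (l(n, W) = 3 + √(n² + W²) = 3 + √(W² + n²))
l(z(k(-5, -5), -27), 548) - 1*2380742 = (3 + √(548² + (-16*(-27))²)) - 1*2380742 = (3 + √(300304 + 432²)) - 2380742 = (3 + √(300304 + 186624)) - 2380742 = (3 + √486928) - 2380742 = (3 + 4*√30433) - 2380742 = -2380739 + 4*√30433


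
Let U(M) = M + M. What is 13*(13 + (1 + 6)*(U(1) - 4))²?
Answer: 13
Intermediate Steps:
U(M) = 2*M
13*(13 + (1 + 6)*(U(1) - 4))² = 13*(13 + (1 + 6)*(2*1 - 4))² = 13*(13 + 7*(2 - 4))² = 13*(13 + 7*(-2))² = 13*(13 - 14)² = 13*(-1)² = 13*1 = 13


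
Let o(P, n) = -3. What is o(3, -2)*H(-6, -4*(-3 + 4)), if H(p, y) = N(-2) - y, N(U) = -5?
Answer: 3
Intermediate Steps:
H(p, y) = -5 - y
o(3, -2)*H(-6, -4*(-3 + 4)) = -3*(-5 - (-4)*(-3 + 4)) = -3*(-5 - (-4)) = -3*(-5 - 1*(-4)) = -3*(-5 + 4) = -3*(-1) = 3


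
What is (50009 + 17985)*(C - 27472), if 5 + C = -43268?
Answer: -4810235530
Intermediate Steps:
C = -43273 (C = -5 - 43268 = -43273)
(50009 + 17985)*(C - 27472) = (50009 + 17985)*(-43273 - 27472) = 67994*(-70745) = -4810235530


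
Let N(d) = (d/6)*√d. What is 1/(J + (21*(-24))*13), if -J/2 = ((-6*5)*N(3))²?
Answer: -1/7902 ≈ -0.00012655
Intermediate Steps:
N(d) = d^(3/2)/6 (N(d) = (d*(⅙))*√d = (d/6)*√d = d^(3/2)/6)
J = -1350 (J = -2*((-6*5)*(3^(3/2)/6))² = -2*(-5*3*√3)² = -2*(-15*√3)² = -2*675 = -1350)
1/(J + (21*(-24))*13) = 1/(-1350 + (21*(-24))*13) = 1/(-1350 - 504*13) = 1/(-1350 - 6552) = 1/(-7902) = -1/7902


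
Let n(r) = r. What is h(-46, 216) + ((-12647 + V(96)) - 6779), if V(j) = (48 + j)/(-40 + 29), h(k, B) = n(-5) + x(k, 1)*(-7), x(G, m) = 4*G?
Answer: -199717/11 ≈ -18156.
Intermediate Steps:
h(k, B) = -5 - 28*k (h(k, B) = -5 + (4*k)*(-7) = -5 - 28*k)
V(j) = -48/11 - j/11 (V(j) = (48 + j)/(-11) = (48 + j)*(-1/11) = -48/11 - j/11)
h(-46, 216) + ((-12647 + V(96)) - 6779) = (-5 - 28*(-46)) + ((-12647 + (-48/11 - 1/11*96)) - 6779) = (-5 + 1288) + ((-12647 + (-48/11 - 96/11)) - 6779) = 1283 + ((-12647 - 144/11) - 6779) = 1283 + (-139261/11 - 6779) = 1283 - 213830/11 = -199717/11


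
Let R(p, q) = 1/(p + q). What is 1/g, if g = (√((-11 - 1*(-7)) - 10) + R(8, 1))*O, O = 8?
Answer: 9/9080 - 81*I*√14/9080 ≈ 0.00099119 - 0.033378*I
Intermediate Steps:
g = 8/9 + 8*I*√14 (g = (√((-11 - 1*(-7)) - 10) + 1/(8 + 1))*8 = (√((-11 + 7) - 10) + 1/9)*8 = (√(-4 - 10) + ⅑)*8 = (√(-14) + ⅑)*8 = (I*√14 + ⅑)*8 = (⅑ + I*√14)*8 = 8/9 + 8*I*√14 ≈ 0.88889 + 29.933*I)
1/g = 1/(8/9 + 8*I*√14)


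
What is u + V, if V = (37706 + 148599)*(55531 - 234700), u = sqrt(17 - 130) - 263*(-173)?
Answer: -33380035046 + I*sqrt(113) ≈ -3.338e+10 + 10.63*I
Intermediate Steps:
u = 45499 + I*sqrt(113) (u = sqrt(-113) + 45499 = I*sqrt(113) + 45499 = 45499 + I*sqrt(113) ≈ 45499.0 + 10.63*I)
V = -33380080545 (V = 186305*(-179169) = -33380080545)
u + V = (45499 + I*sqrt(113)) - 33380080545 = -33380035046 + I*sqrt(113)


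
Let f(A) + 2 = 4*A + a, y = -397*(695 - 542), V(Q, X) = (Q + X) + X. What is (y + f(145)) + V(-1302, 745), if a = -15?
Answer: -59990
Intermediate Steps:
V(Q, X) = Q + 2*X
y = -60741 (y = -397*153 = -60741)
f(A) = -17 + 4*A (f(A) = -2 + (4*A - 15) = -2 + (-15 + 4*A) = -17 + 4*A)
(y + f(145)) + V(-1302, 745) = (-60741 + (-17 + 4*145)) + (-1302 + 2*745) = (-60741 + (-17 + 580)) + (-1302 + 1490) = (-60741 + 563) + 188 = -60178 + 188 = -59990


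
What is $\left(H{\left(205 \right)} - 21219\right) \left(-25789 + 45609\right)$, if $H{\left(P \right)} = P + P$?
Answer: $-412434380$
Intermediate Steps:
$H{\left(P \right)} = 2 P$
$\left(H{\left(205 \right)} - 21219\right) \left(-25789 + 45609\right) = \left(2 \cdot 205 - 21219\right) \left(-25789 + 45609\right) = \left(410 - 21219\right) 19820 = \left(-20809\right) 19820 = -412434380$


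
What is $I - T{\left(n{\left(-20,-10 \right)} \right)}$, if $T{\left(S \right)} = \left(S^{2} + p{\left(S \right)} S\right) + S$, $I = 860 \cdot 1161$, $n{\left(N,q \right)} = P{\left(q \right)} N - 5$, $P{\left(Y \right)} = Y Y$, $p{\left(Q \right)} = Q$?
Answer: $-7039585$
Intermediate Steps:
$P{\left(Y \right)} = Y^{2}$
$n{\left(N,q \right)} = -5 + N q^{2}$ ($n{\left(N,q \right)} = q^{2} N - 5 = N q^{2} - 5 = -5 + N q^{2}$)
$I = 998460$
$T{\left(S \right)} = S + 2 S^{2}$ ($T{\left(S \right)} = \left(S^{2} + S S\right) + S = \left(S^{2} + S^{2}\right) + S = 2 S^{2} + S = S + 2 S^{2}$)
$I - T{\left(n{\left(-20,-10 \right)} \right)} = 998460 - \left(-5 - 20 \left(-10\right)^{2}\right) \left(1 + 2 \left(-5 - 20 \left(-10\right)^{2}\right)\right) = 998460 - \left(-5 - 2000\right) \left(1 + 2 \left(-5 - 2000\right)\right) = 998460 - - 2005 \left(1 + 2 \left(-2005\right)\right) = 998460 - - 2005 \left(1 - 4010\right) = 998460 - \left(-2005\right) \left(-4009\right) = 998460 - 8038045 = -7039585$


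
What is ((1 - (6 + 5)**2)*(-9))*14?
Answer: 15120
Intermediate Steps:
((1 - (6 + 5)**2)*(-9))*14 = ((1 - 1*11**2)*(-9))*14 = ((1 - 1*121)*(-9))*14 = ((1 - 121)*(-9))*14 = -120*(-9)*14 = 1080*14 = 15120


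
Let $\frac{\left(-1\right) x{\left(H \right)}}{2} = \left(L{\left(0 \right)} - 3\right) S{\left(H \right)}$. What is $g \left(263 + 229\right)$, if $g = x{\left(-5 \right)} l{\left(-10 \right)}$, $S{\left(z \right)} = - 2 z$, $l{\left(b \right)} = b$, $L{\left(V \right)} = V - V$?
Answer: $-295200$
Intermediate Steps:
$L{\left(V \right)} = 0$
$x{\left(H \right)} = - 12 H$ ($x{\left(H \right)} = - 2 \left(0 - 3\right) \left(- 2 H\right) = - 2 \left(- 3 \left(- 2 H\right)\right) = - 2 \cdot 6 H = - 12 H$)
$g = -600$ ($g = \left(-12\right) \left(-5\right) \left(-10\right) = 60 \left(-10\right) = -600$)
$g \left(263 + 229\right) = - 600 \left(263 + 229\right) = \left(-600\right) 492 = -295200$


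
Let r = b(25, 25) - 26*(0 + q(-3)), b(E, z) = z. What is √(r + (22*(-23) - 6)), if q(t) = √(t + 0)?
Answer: √(-487 - 26*I*√3) ≈ 1.0192 - 22.092*I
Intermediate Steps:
q(t) = √t
r = 25 - 26*I*√3 (r = 25 - 26*(0 + √(-3)) = 25 - 26*(0 + I*√3) = 25 - 26*I*√3 ≈ 25.0 - 45.033*I)
√(r + (22*(-23) - 6)) = √((25 - 26*I*√3) + (22*(-23) - 6)) = √((25 - 26*I*√3) + (-506 - 6)) = √((25 - 26*I*√3) - 512) = √(-487 - 26*I*√3)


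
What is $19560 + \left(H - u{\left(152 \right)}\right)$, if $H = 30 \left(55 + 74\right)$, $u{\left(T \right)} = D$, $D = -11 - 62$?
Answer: $23503$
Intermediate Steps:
$D = -73$ ($D = -11 - 62 = -73$)
$u{\left(T \right)} = -73$
$H = 3870$ ($H = 30 \cdot 129 = 3870$)
$19560 + \left(H - u{\left(152 \right)}\right) = 19560 + \left(3870 - -73\right) = 19560 + \left(3870 + 73\right) = 19560 + 3943 = 23503$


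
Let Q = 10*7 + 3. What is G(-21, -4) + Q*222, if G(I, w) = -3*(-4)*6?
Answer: 16278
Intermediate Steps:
G(I, w) = 72 (G(I, w) = 12*6 = 72)
Q = 73 (Q = 70 + 3 = 73)
G(-21, -4) + Q*222 = 72 + 73*222 = 72 + 16206 = 16278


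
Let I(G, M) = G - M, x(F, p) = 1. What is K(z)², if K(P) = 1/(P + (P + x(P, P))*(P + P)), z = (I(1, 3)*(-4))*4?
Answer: 1/4596736 ≈ 2.1755e-7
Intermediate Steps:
z = 32 (z = ((1 - 1*3)*(-4))*4 = ((1 - 3)*(-4))*4 = -2*(-4)*4 = 8*4 = 32)
K(P) = 1/(P + 2*P*(1 + P)) (K(P) = 1/(P + (P + 1)*(P + P)) = 1/(P + (1 + P)*(2*P)) = 1/(P + 2*P*(1 + P)))
K(z)² = (1/(32*(3 + 2*32)))² = (1/(32*(3 + 64)))² = ((1/32)/67)² = ((1/32)*(1/67))² = (1/2144)² = 1/4596736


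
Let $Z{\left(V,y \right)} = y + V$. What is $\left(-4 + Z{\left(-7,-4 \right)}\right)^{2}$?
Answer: $225$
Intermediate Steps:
$Z{\left(V,y \right)} = V + y$
$\left(-4 + Z{\left(-7,-4 \right)}\right)^{2} = \left(-4 - 11\right)^{2} = \left(-15\right)^{2} = 225$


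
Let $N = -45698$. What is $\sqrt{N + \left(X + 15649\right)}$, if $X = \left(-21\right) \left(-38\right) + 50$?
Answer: $i \sqrt{29201} \approx 170.88 i$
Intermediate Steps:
$X = 848$ ($X = 798 + 50 = 848$)
$\sqrt{N + \left(X + 15649\right)} = \sqrt{-45698 + \left(848 + 15649\right)} = \sqrt{-45698 + 16497} = \sqrt{-29201} = i \sqrt{29201}$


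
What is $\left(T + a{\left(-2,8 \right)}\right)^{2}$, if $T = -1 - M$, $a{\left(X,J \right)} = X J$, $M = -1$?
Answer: $256$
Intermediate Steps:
$a{\left(X,J \right)} = J X$
$T = 0$ ($T = -1 - -1 = -1 + 1 = 0$)
$\left(T + a{\left(-2,8 \right)}\right)^{2} = \left(0 + 8 \left(-2\right)\right)^{2} = \left(0 - 16\right)^{2} = \left(-16\right)^{2} = 256$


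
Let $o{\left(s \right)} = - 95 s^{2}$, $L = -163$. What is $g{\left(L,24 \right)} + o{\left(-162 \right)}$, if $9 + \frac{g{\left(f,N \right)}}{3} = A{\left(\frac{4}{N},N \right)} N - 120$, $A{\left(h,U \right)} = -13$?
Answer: $-2494503$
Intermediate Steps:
$g{\left(f,N \right)} = -387 - 39 N$ ($g{\left(f,N \right)} = -27 + 3 \left(- 13 N - 120\right) = -27 + 3 \left(-120 - 13 N\right) = -27 - \left(360 + 39 N\right) = -387 - 39 N$)
$g{\left(L,24 \right)} + o{\left(-162 \right)} = \left(-387 - 936\right) - 95 \left(-162\right)^{2} = \left(-387 - 936\right) - 2493180 = -1323 - 2493180 = -2494503$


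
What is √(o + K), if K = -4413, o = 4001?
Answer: 2*I*√103 ≈ 20.298*I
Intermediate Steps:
√(o + K) = √(4001 - 4413) = √(-412) = 2*I*√103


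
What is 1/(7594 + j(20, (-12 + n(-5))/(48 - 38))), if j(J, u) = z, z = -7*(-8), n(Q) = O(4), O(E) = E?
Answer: 1/7650 ≈ 0.00013072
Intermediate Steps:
n(Q) = 4
z = 56
j(J, u) = 56
1/(7594 + j(20, (-12 + n(-5))/(48 - 38))) = 1/(7594 + 56) = 1/7650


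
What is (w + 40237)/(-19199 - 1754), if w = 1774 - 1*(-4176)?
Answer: -46187/20953 ≈ -2.2043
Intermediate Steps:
w = 5950 (w = 1774 + 4176 = 5950)
(w + 40237)/(-19199 - 1754) = (5950 + 40237)/(-19199 - 1754) = 46187/(-20953) = 46187*(-1/20953) = -46187/20953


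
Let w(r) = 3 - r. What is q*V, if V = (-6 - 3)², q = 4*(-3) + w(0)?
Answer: -729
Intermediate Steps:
q = -9 (q = 4*(-3) + (3 - 1*0) = -12 + (3 + 0) = -12 + 3 = -9)
V = 81 (V = (-9)² = 81)
q*V = -9*81 = -729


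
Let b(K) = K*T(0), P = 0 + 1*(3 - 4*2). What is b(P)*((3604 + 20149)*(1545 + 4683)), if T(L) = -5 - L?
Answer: 3698342100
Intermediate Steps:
P = -5 (P = 0 + 1*(3 - 8) = 0 + 1*(-5) = 0 - 5 = -5)
b(K) = -5*K (b(K) = K*(-5 - 1*0) = K*(-5 + 0) = K*(-5) = -5*K)
b(P)*((3604 + 20149)*(1545 + 4683)) = (-5*(-5))*((3604 + 20149)*(1545 + 4683)) = 25*(23753*6228) = 25*147933684 = 3698342100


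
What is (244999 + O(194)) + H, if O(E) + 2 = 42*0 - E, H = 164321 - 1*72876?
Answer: 336248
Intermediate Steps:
H = 91445 (H = 164321 - 72876 = 91445)
O(E) = -2 - E (O(E) = -2 + (42*0 - E) = -2 + (0 - E) = -2 - E)
(244999 + O(194)) + H = (244999 + (-2 - 1*194)) + 91445 = (244999 + (-2 - 194)) + 91445 = (244999 - 196) + 91445 = 244803 + 91445 = 336248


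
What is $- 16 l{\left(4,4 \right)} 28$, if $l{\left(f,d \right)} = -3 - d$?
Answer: $3136$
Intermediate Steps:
$- 16 l{\left(4,4 \right)} 28 = - 16 \left(-3 - 4\right) 28 = \left(-16\right) \left(-7\right) 28 = 112 \cdot 28 = 3136$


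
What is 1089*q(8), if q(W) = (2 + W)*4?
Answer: 43560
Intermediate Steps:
q(W) = 8 + 4*W
1089*q(8) = 1089*(8 + 4*8) = 1089*(8 + 32) = 1089*40 = 43560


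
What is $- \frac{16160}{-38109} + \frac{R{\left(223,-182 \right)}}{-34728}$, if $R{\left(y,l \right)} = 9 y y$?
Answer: $- \frac{5498299223}{441149784} \approx -12.464$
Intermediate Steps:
$R{\left(y,l \right)} = 9 y^{2}$
$- \frac{16160}{-38109} + \frac{R{\left(223,-182 \right)}}{-34728} = - \frac{16160}{-38109} + \frac{9 \cdot 223^{2}}{-34728} = \left(-16160\right) \left(- \frac{1}{38109}\right) + 9 \cdot 49729 \left(- \frac{1}{34728}\right) = \frac{16160}{38109} + 447561 \left(- \frac{1}{34728}\right) = \frac{16160}{38109} - \frac{149187}{11576} = - \frac{5498299223}{441149784}$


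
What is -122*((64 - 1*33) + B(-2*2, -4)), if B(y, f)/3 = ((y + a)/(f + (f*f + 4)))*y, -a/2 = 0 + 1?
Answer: -4331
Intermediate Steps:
a = -2 (a = -2*(0 + 1) = -2*1 = -2)
B(y, f) = 3*y*(-2 + y)/(4 + f + f²) (B(y, f) = 3*(((y - 2)/(f + (f*f + 4)))*y) = 3*(((-2 + y)/(f + (f² + 4)))*y) = 3*(((-2 + y)/(f + (4 + f²)))*y) = 3*(((-2 + y)/(4 + f + f²))*y) = 3*(y*(-2 + y)/(4 + f + f²)) = 3*y*(-2 + y)/(4 + f + f²))
-122*((64 - 1*33) + B(-2*2, -4)) = -122*((64 - 1*33) + 3*(-2*2)*(-2 - 2*2)/(4 - 4 + (-4)²)) = -122*((64 - 33) + 3*(-4)*(-2 - 4)/(4 - 4 + 16)) = -122*(31 + 3*(-4)*(-6)/16) = -122*(31 + 3*(-4)*(1/16)*(-6)) = -122*(31 + 9/2) = -122*71/2 = -4331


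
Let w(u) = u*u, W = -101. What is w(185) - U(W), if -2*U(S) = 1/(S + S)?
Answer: 13826899/404 ≈ 34225.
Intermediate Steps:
U(S) = -1/(4*S) (U(S) = -1/(2*(S + S)) = -1/(2*S)/2 = -1/(4*S))
w(u) = u**2
w(185) - U(W) = 185**2 - (-1)/(4*(-101)) = 34225 - (-1)*(-1)/(4*101) = 34225 - 1*1/404 = 34225 - 1/404 = 13826899/404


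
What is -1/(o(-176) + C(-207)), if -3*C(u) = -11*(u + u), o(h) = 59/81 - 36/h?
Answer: 3564/5406827 ≈ 0.00065917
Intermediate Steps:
o(h) = 59/81 - 36/h (o(h) = 59*(1/81) - 36/h = 59/81 - 36/h)
C(u) = 22*u/3 (C(u) = -(-11)*(u + u)/3 = -(-11)*2*u/3 = -(-22)*u/3 = 22*u/3)
-1/(o(-176) + C(-207)) = -1/((59/81 - 36/(-176)) + (22/3)*(-207)) = -1/((59/81 - 36*(-1/176)) - 1518) = -1/((59/81 + 9/44) - 1518) = -1/(3325/3564 - 1518) = -1/(-5406827/3564) = -1*(-3564/5406827) = 3564/5406827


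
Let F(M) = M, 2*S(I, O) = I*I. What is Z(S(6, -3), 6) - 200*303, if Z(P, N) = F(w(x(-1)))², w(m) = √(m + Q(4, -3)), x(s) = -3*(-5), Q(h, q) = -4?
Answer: -60589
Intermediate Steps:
x(s) = 15
w(m) = √(-4 + m) (w(m) = √(m - 4) = √(-4 + m))
S(I, O) = I²/2 (S(I, O) = (I*I)/2 = I²/2)
Z(P, N) = 11 (Z(P, N) = (√(-4 + 15))² = (√11)² = 11)
Z(S(6, -3), 6) - 200*303 = 11 - 200*303 = 11 - 60600 = -60589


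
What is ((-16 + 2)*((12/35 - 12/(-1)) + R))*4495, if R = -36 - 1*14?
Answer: 2369764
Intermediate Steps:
R = -50 (R = -36 - 14 = -50)
((-16 + 2)*((12/35 - 12/(-1)) + R))*4495 = ((-16 + 2)*((12/35 - 12/(-1)) - 50))*4495 = -14*((12*(1/35) - 12*(-1)) - 50)*4495 = -14*((12/35 + 12) - 50)*4495 = -14*(432/35 - 50)*4495 = -14*(-1318/35)*4495 = (2636/5)*4495 = 2369764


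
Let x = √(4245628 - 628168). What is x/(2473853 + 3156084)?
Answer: 18*√11165/5629937 ≈ 0.00033783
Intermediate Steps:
x = 18*√11165 (x = √3617460 = 18*√11165 ≈ 1902.0)
x/(2473853 + 3156084) = (18*√11165)/(2473853 + 3156084) = (18*√11165)/5629937 = (18*√11165)*(1/5629937) = 18*√11165/5629937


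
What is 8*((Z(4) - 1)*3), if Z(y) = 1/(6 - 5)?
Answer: 0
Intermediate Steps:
Z(y) = 1 (Z(y) = 1/1 = 1)
8*((Z(4) - 1)*3) = 8*((1 - 1)*3) = 8*(0*3) = 8*0 = 0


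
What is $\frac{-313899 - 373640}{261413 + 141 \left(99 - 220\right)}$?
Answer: $- \frac{29893}{10624} \approx -2.8137$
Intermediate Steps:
$\frac{-313899 - 373640}{261413 + 141 \left(99 - 220\right)} = - \frac{687539}{261413 + 141 \left(-121\right)} = - \frac{687539}{261413 - 17061} = - \frac{687539}{244352} = \left(-687539\right) \frac{1}{244352} = - \frac{29893}{10624}$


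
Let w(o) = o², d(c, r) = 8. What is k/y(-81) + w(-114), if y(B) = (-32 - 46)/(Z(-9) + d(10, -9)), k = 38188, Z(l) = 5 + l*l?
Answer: -1287992/39 ≈ -33025.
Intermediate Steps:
Z(l) = 5 + l²
y(B) = -39/47 (y(B) = (-32 - 46)/((5 + (-9)²) + 8) = -78/((5 + 81) + 8) = -78/(86 + 8) = -78/94 = -78*1/94 = -39/47)
k/y(-81) + w(-114) = 38188/(-39/47) + (-114)² = 38188*(-47/39) + 12996 = -1794836/39 + 12996 = -1287992/39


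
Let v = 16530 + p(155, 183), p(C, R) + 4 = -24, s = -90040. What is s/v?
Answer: -45020/8251 ≈ -5.4563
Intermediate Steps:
p(C, R) = -28 (p(C, R) = -4 - 24 = -28)
v = 16502 (v = 16530 - 28 = 16502)
s/v = -90040/16502 = -90040*1/16502 = -45020/8251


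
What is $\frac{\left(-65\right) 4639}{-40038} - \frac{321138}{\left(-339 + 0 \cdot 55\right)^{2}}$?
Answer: $\frac{2421664499}{511245222} \approx 4.7368$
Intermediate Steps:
$\frac{\left(-65\right) 4639}{-40038} - \frac{321138}{\left(-339 + 0 \cdot 55\right)^{2}} = \left(-301535\right) \left(- \frac{1}{40038}\right) - \frac{321138}{\left(-339 + 0\right)^{2}} = \frac{301535}{40038} - \frac{321138}{\left(-339\right)^{2}} = \frac{301535}{40038} - \frac{321138}{114921} = \frac{301535}{40038} - \frac{35682}{12769} = \frac{2421664499}{511245222}$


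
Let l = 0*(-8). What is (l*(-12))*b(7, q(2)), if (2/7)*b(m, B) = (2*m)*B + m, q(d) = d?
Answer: 0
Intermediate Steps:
l = 0
b(m, B) = 7*m/2 + 7*B*m (b(m, B) = 7*((2*m)*B + m)/2 = 7*(2*B*m + m)/2 = 7*(m + 2*B*m)/2 = 7*m/2 + 7*B*m)
(l*(-12))*b(7, q(2)) = (0*(-12))*((7/2)*7*(1 + 2*2)) = 0*((7/2)*7*(1 + 4)) = 0*((7/2)*7*5) = 0*(245/2) = 0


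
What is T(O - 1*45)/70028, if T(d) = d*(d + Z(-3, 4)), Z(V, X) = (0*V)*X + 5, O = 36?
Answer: 9/17507 ≈ 0.00051408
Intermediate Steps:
Z(V, X) = 5 (Z(V, X) = 0*X + 5 = 0 + 5 = 5)
T(d) = d*(5 + d) (T(d) = d*(d + 5) = d*(5 + d))
T(O - 1*45)/70028 = ((36 - 1*45)*(5 + (36 - 1*45)))/70028 = ((36 - 45)*(5 + (36 - 45)))*(1/70028) = -9*(5 - 9)*(1/70028) = -9*(-4)*(1/70028) = 36*(1/70028) = 9/17507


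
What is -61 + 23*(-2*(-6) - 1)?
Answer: 192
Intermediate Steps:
-61 + 23*(-2*(-6) - 1) = -61 + 23*(12 - 1) = -61 + 23*11 = -61 + 253 = 192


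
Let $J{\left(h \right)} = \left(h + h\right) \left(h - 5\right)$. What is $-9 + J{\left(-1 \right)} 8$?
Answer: $87$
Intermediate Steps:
$J{\left(h \right)} = 2 h \left(-5 + h\right)$
$-9 + J{\left(-1 \right)} 8 = -9 + 2 \left(-1\right) \left(-5 - 1\right) 8 = -9 + 2 \left(-1\right) \left(-6\right) 8 = -9 + 12 \cdot 8 = -9 + 96 = 87$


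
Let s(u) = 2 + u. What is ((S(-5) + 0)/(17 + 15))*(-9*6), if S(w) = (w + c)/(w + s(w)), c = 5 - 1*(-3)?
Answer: 81/128 ≈ 0.63281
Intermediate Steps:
c = 8 (c = 5 + 3 = 8)
S(w) = (8 + w)/(2 + 2*w) (S(w) = (w + 8)/(w + (2 + w)) = (8 + w)/(2 + 2*w))
((S(-5) + 0)/(17 + 15))*(-9*6) = (((8 - 5)/(2*(1 - 5)) + 0)/(17 + 15))*(-9*6) = (((½)*3/(-4) + 0)/32)*(-54) = (((½)*(-¼)*3 + 0)*(1/32))*(-54) = ((-3/8 + 0)*(1/32))*(-54) = -3/8*1/32*(-54) = -3/256*(-54) = 81/128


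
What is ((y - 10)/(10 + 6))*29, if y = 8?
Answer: -29/8 ≈ -3.6250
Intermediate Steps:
((y - 10)/(10 + 6))*29 = ((8 - 10)/(10 + 6))*29 = -2/16*29 = -2*1/16*29 = -⅛*29 = -29/8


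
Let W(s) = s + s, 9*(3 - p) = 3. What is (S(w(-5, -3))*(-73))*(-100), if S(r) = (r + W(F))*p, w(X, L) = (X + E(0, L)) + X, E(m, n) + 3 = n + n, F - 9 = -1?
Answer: -58400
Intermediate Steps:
F = 8 (F = 9 - 1 = 8)
p = 8/3 (p = 3 - ⅑*3 = 3 - ⅓ = 8/3 ≈ 2.6667)
W(s) = 2*s
E(m, n) = -3 + 2*n (E(m, n) = -3 + (n + n) = -3 + 2*n)
w(X, L) = -3 + 2*L + 2*X (w(X, L) = (X + (-3 + 2*L)) + X = (-3 + X + 2*L) + X = -3 + 2*L + 2*X)
S(r) = 128/3 + 8*r/3 (S(r) = (r + 2*8)*(8/3) = (r + 16)*(8/3) = (16 + r)*(8/3) = 128/3 + 8*r/3)
(S(w(-5, -3))*(-73))*(-100) = ((128/3 + 8*(-3 + 2*(-3) + 2*(-5))/3)*(-73))*(-100) = ((128/3 + 8*(-3 - 6 - 10)/3)*(-73))*(-100) = ((128/3 + (8/3)*(-19))*(-73))*(-100) = ((128/3 - 152/3)*(-73))*(-100) = -8*(-73)*(-100) = 584*(-100) = -58400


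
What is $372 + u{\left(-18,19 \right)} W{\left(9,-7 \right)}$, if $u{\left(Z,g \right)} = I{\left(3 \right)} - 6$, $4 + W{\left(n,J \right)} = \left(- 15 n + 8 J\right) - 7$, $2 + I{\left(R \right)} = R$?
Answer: $1382$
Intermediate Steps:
$I{\left(R \right)} = -2 + R$
$W{\left(n,J \right)} = -11 - 15 n + 8 J$ ($W{\left(n,J \right)} = -4 - \left(7 - 8 J + 15 n\right) = -11 - 15 n + 8 J$)
$u{\left(Z,g \right)} = -5$ ($u{\left(Z,g \right)} = \left(-2 + 3\right) - 6 = 1 - 6 = -5$)
$372 + u{\left(-18,19 \right)} W{\left(9,-7 \right)} = 372 - 5 \left(-11 - 135 + 8 \left(-7\right)\right) = 372 - 5 \left(-11 - 135 - 56\right) = 372 - -1010 = 372 + 1010 = 1382$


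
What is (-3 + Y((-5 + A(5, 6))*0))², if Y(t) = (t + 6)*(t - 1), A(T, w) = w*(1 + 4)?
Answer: 81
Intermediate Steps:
A(T, w) = 5*w (A(T, w) = w*5 = 5*w)
Y(t) = (-1 + t)*(6 + t) (Y(t) = (6 + t)*(-1 + t) = (-1 + t)*(6 + t))
(-3 + Y((-5 + A(5, 6))*0))² = (-3 + (-6 + ((-5 + 5*6)*0)² + 5*((-5 + 5*6)*0)))² = (-3 + (-6 + ((-5 + 30)*0)² + 5*((-5 + 30)*0)))² = (-3 + (-6 + (25*0)² + 5*(25*0)))² = (-3 + (-6 + 0² + 5*0))² = (-3 + (-6 + 0 + 0))² = (-3 - 6)² = (-9)² = 81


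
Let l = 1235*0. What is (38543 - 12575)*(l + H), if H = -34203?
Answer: -888183504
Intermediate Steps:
l = 0
(38543 - 12575)*(l + H) = (38543 - 12575)*(0 - 34203) = 25968*(-34203) = -888183504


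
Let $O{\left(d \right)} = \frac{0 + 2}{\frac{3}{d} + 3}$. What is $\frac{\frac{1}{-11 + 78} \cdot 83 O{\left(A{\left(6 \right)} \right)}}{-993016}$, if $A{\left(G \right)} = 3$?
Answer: $- \frac{83}{133064144} \approx -6.2376 \cdot 10^{-7}$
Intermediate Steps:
$O{\left(d \right)} = \frac{2}{3 + \frac{3}{d}}$
$\frac{\frac{1}{-11 + 78} \cdot 83 O{\left(A{\left(6 \right)} \right)}}{-993016} = \frac{\frac{1}{-11 + 78} \cdot 83 \cdot \frac{2}{3} \cdot 3 \frac{1}{1 + 3}}{-993016} = \frac{1}{67} \cdot 83 \cdot \frac{2}{3} \cdot 3 \cdot \frac{1}{4} \left(- \frac{1}{993016}\right) = \frac{83}{67} \cdot \frac{1}{2} \left(- \frac{1}{993016}\right) = \frac{83}{134} \left(- \frac{1}{993016}\right) = - \frac{83}{133064144}$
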